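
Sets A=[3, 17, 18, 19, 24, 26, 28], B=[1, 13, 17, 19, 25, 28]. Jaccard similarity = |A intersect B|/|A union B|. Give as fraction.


A intersect B = [17, 19, 28]
|A intersect B| = 3
A union B = [1, 3, 13, 17, 18, 19, 24, 25, 26, 28]
|A union B| = 10
Jaccard = 3/10 = 3/10

3/10


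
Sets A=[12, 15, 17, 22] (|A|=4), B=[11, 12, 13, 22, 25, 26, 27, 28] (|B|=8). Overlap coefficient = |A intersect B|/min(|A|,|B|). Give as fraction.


A intersect B = [12, 22]
|A intersect B| = 2
min(|A|, |B|) = min(4, 8) = 4
Overlap = 2 / 4 = 1/2

1/2


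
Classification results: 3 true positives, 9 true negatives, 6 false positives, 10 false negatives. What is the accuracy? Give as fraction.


Accuracy = (TP + TN) / (TP + TN + FP + FN)
TP + TN = 3 + 9 = 12
Total = 3 + 9 + 6 + 10 = 28
Accuracy = 12 / 28 = 3/7

3/7


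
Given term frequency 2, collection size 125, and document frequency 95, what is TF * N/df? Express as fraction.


TF * (N/df)
= 2 * (125/95)
= 2 * 25/19
= 50/19

50/19


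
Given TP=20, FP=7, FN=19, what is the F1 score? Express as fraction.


F1 = 2 * P * R / (P + R)
P = TP/(TP+FP) = 20/27 = 20/27
R = TP/(TP+FN) = 20/39 = 20/39
2 * P * R = 2 * 20/27 * 20/39 = 800/1053
P + R = 20/27 + 20/39 = 440/351
F1 = 800/1053 / 440/351 = 20/33

20/33


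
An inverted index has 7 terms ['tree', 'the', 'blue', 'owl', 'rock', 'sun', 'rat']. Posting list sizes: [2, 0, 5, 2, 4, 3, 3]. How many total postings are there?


Summing posting list sizes:
'tree': 2 postings
'the': 0 postings
'blue': 5 postings
'owl': 2 postings
'rock': 4 postings
'sun': 3 postings
'rat': 3 postings
Total = 2 + 0 + 5 + 2 + 4 + 3 + 3 = 19

19


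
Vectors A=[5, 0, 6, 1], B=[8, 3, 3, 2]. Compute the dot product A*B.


Dot product = sum of element-wise products
A[0]*B[0] = 5*8 = 40
A[1]*B[1] = 0*3 = 0
A[2]*B[2] = 6*3 = 18
A[3]*B[3] = 1*2 = 2
Sum = 40 + 0 + 18 + 2 = 60

60


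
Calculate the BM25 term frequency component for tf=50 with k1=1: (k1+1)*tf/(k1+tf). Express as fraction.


BM25 TF component = (k1+1)*tf / (k1+tf)
k1 = 1, tf = 50
Numerator = (1+1)*50 = 100
Denominator = 1 + 50 = 51
= 100/51 = 100/51

100/51


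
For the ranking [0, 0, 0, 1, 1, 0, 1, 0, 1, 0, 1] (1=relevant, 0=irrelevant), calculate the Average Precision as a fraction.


Computing P@k for each relevant position:
Position 1: not relevant
Position 2: not relevant
Position 3: not relevant
Position 4: relevant, P@4 = 1/4 = 1/4
Position 5: relevant, P@5 = 2/5 = 2/5
Position 6: not relevant
Position 7: relevant, P@7 = 3/7 = 3/7
Position 8: not relevant
Position 9: relevant, P@9 = 4/9 = 4/9
Position 10: not relevant
Position 11: relevant, P@11 = 5/11 = 5/11
Sum of P@k = 1/4 + 2/5 + 3/7 + 4/9 + 5/11 = 27409/13860
AP = 27409/13860 / 5 = 27409/69300

27409/69300


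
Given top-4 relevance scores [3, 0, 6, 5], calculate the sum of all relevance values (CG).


Cumulative Gain = sum of relevance scores
Position 1: rel=3, running sum=3
Position 2: rel=0, running sum=3
Position 3: rel=6, running sum=9
Position 4: rel=5, running sum=14
CG = 14

14


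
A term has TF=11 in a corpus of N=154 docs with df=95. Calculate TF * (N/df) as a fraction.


TF * (N/df)
= 11 * (154/95)
= 11 * 154/95
= 1694/95

1694/95


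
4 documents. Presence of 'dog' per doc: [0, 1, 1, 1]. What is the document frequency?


Checking each document for 'dog':
Doc 1: absent
Doc 2: present
Doc 3: present
Doc 4: present
df = sum of presences = 0 + 1 + 1 + 1 = 3

3


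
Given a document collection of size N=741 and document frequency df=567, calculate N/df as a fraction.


IDF ratio = N / df
= 741 / 567
= 247/189

247/189


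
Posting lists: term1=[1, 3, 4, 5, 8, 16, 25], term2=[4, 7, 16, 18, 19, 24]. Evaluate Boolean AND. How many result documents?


Boolean AND: find intersection of posting lists
term1 docs: [1, 3, 4, 5, 8, 16, 25]
term2 docs: [4, 7, 16, 18, 19, 24]
Intersection: [4, 16]
|intersection| = 2

2


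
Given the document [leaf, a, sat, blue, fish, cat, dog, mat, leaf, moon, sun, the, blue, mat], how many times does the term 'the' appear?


Document has 14 words
Scanning for 'the':
Found at positions: [11]
Count = 1

1


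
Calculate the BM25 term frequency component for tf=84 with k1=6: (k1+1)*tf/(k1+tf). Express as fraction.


BM25 TF component = (k1+1)*tf / (k1+tf)
k1 = 6, tf = 84
Numerator = (6+1)*84 = 588
Denominator = 6 + 84 = 90
= 588/90 = 98/15

98/15


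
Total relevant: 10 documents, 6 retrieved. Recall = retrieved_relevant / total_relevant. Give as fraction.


Recall = retrieved_relevant / total_relevant
= 6 / 10
= 6 / (6 + 4)
= 3/5

3/5


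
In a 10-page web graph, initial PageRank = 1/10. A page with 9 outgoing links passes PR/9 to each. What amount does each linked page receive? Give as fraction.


Initial PR = 1/10 = 1/10
Outlinks = 9
Contribution per link = PR / outlinks
= 1/10 / 9
= 1/90

1/90


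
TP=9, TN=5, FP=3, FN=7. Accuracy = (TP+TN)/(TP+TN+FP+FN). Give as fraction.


Accuracy = (TP + TN) / (TP + TN + FP + FN)
TP + TN = 9 + 5 = 14
Total = 9 + 5 + 3 + 7 = 24
Accuracy = 14 / 24 = 7/12

7/12


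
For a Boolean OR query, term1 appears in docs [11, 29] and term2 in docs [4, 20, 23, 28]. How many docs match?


Boolean OR: find union of posting lists
term1 docs: [11, 29]
term2 docs: [4, 20, 23, 28]
Union: [4, 11, 20, 23, 28, 29]
|union| = 6

6


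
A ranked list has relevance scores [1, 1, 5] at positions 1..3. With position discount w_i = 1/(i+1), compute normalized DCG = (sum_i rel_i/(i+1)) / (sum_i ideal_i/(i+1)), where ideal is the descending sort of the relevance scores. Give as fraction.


Position discount weights w_i = 1/(i+1) for i=1..3:
Weights = [1/2, 1/3, 1/4]
Actual relevance: [1, 1, 5]
DCG = 1/2 + 1/3 + 5/4 = 25/12
Ideal relevance (sorted desc): [5, 1, 1]
Ideal DCG = 5/2 + 1/3 + 1/4 = 37/12
nDCG = DCG / ideal_DCG = 25/12 / 37/12 = 25/37

25/37


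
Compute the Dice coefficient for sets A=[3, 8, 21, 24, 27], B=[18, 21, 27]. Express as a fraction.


A intersect B = [21, 27]
|A intersect B| = 2
|A| = 5, |B| = 3
Dice = 2*2 / (5+3)
= 4 / 8 = 1/2

1/2


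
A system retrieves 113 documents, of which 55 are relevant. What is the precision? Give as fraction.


Precision = relevant_retrieved / total_retrieved
= 55 / 113
= 55 / (55 + 58)
= 55/113

55/113


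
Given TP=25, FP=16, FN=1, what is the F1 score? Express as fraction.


F1 = 2 * P * R / (P + R)
P = TP/(TP+FP) = 25/41 = 25/41
R = TP/(TP+FN) = 25/26 = 25/26
2 * P * R = 2 * 25/41 * 25/26 = 625/533
P + R = 25/41 + 25/26 = 1675/1066
F1 = 625/533 / 1675/1066 = 50/67

50/67


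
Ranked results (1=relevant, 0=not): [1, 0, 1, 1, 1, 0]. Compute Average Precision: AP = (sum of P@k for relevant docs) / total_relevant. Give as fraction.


Computing P@k for each relevant position:
Position 1: relevant, P@1 = 1/1 = 1
Position 2: not relevant
Position 3: relevant, P@3 = 2/3 = 2/3
Position 4: relevant, P@4 = 3/4 = 3/4
Position 5: relevant, P@5 = 4/5 = 4/5
Position 6: not relevant
Sum of P@k = 1 + 2/3 + 3/4 + 4/5 = 193/60
AP = 193/60 / 4 = 193/240

193/240


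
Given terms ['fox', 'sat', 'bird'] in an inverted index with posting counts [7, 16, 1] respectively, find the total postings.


Summing posting list sizes:
'fox': 7 postings
'sat': 16 postings
'bird': 1 postings
Total = 7 + 16 + 1 = 24

24


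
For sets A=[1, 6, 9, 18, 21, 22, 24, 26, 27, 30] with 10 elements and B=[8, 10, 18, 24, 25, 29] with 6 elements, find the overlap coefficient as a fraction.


A intersect B = [18, 24]
|A intersect B| = 2
min(|A|, |B|) = min(10, 6) = 6
Overlap = 2 / 6 = 1/3

1/3


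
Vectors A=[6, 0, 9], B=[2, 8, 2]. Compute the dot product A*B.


Dot product = sum of element-wise products
A[0]*B[0] = 6*2 = 12
A[1]*B[1] = 0*8 = 0
A[2]*B[2] = 9*2 = 18
Sum = 12 + 0 + 18 = 30

30


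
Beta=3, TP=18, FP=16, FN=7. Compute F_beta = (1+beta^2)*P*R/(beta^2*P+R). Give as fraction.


P = TP/(TP+FP) = 18/34 = 9/17
R = TP/(TP+FN) = 18/25 = 18/25
beta^2 = 3^2 = 9
(1 + beta^2) = 10
Numerator = (1+beta^2)*P*R = 324/85
Denominator = beta^2*P + R = 81/17 + 18/25 = 2331/425
F_beta = 180/259

180/259


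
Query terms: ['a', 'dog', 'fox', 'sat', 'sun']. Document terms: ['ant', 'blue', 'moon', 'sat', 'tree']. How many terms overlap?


Query terms: ['a', 'dog', 'fox', 'sat', 'sun']
Document terms: ['ant', 'blue', 'moon', 'sat', 'tree']
Common terms: ['sat']
Overlap count = 1

1


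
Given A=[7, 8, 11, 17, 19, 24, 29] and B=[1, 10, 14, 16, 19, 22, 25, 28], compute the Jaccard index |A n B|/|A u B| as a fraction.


A intersect B = [19]
|A intersect B| = 1
A union B = [1, 7, 8, 10, 11, 14, 16, 17, 19, 22, 24, 25, 28, 29]
|A union B| = 14
Jaccard = 1/14 = 1/14

1/14


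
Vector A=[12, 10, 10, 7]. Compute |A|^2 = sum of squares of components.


|A|^2 = sum of squared components
A[0]^2 = 12^2 = 144
A[1]^2 = 10^2 = 100
A[2]^2 = 10^2 = 100
A[3]^2 = 7^2 = 49
Sum = 144 + 100 + 100 + 49 = 393

393


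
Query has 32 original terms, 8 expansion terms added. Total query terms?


Original terms: 32
Expansion terms: 8
Total = 32 + 8 = 40

40


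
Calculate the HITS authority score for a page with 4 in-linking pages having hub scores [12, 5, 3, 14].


Authority = sum of hub scores of in-linkers
In-link 1: hub score = 12
In-link 2: hub score = 5
In-link 3: hub score = 3
In-link 4: hub score = 14
Authority = 12 + 5 + 3 + 14 = 34

34


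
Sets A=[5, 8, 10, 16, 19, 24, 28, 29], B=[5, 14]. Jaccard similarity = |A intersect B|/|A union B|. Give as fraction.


A intersect B = [5]
|A intersect B| = 1
A union B = [5, 8, 10, 14, 16, 19, 24, 28, 29]
|A union B| = 9
Jaccard = 1/9 = 1/9

1/9


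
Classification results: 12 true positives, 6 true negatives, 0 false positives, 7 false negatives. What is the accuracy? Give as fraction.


Accuracy = (TP + TN) / (TP + TN + FP + FN)
TP + TN = 12 + 6 = 18
Total = 12 + 6 + 0 + 7 = 25
Accuracy = 18 / 25 = 18/25

18/25


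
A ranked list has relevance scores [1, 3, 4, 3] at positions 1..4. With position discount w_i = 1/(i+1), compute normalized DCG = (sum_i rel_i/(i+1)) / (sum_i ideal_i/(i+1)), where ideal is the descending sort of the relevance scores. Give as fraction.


Position discount weights w_i = 1/(i+1) for i=1..4:
Weights = [1/2, 1/3, 1/4, 1/5]
Actual relevance: [1, 3, 4, 3]
DCG = 1/2 + 3/3 + 4/4 + 3/5 = 31/10
Ideal relevance (sorted desc): [4, 3, 3, 1]
Ideal DCG = 4/2 + 3/3 + 3/4 + 1/5 = 79/20
nDCG = DCG / ideal_DCG = 31/10 / 79/20 = 62/79

62/79


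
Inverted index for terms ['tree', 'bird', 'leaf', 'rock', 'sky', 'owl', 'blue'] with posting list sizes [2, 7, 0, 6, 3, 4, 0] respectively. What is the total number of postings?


Summing posting list sizes:
'tree': 2 postings
'bird': 7 postings
'leaf': 0 postings
'rock': 6 postings
'sky': 3 postings
'owl': 4 postings
'blue': 0 postings
Total = 2 + 7 + 0 + 6 + 3 + 4 + 0 = 22

22


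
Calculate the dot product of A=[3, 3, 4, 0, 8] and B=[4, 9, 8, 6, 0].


Dot product = sum of element-wise products
A[0]*B[0] = 3*4 = 12
A[1]*B[1] = 3*9 = 27
A[2]*B[2] = 4*8 = 32
A[3]*B[3] = 0*6 = 0
A[4]*B[4] = 8*0 = 0
Sum = 12 + 27 + 32 + 0 + 0 = 71

71


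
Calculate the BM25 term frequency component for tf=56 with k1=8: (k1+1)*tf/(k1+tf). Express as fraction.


BM25 TF component = (k1+1)*tf / (k1+tf)
k1 = 8, tf = 56
Numerator = (8+1)*56 = 504
Denominator = 8 + 56 = 64
= 504/64 = 63/8

63/8


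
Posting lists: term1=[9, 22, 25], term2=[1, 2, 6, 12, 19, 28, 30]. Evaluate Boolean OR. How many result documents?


Boolean OR: find union of posting lists
term1 docs: [9, 22, 25]
term2 docs: [1, 2, 6, 12, 19, 28, 30]
Union: [1, 2, 6, 9, 12, 19, 22, 25, 28, 30]
|union| = 10

10


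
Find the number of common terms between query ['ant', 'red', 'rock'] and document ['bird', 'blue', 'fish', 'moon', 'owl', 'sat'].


Query terms: ['ant', 'red', 'rock']
Document terms: ['bird', 'blue', 'fish', 'moon', 'owl', 'sat']
Common terms: []
Overlap count = 0

0


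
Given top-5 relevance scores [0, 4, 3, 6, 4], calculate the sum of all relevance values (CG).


Cumulative Gain = sum of relevance scores
Position 1: rel=0, running sum=0
Position 2: rel=4, running sum=4
Position 3: rel=3, running sum=7
Position 4: rel=6, running sum=13
Position 5: rel=4, running sum=17
CG = 17

17


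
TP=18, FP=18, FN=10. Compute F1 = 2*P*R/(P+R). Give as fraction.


F1 = 2 * P * R / (P + R)
P = TP/(TP+FP) = 18/36 = 1/2
R = TP/(TP+FN) = 18/28 = 9/14
2 * P * R = 2 * 1/2 * 9/14 = 9/14
P + R = 1/2 + 9/14 = 8/7
F1 = 9/14 / 8/7 = 9/16

9/16


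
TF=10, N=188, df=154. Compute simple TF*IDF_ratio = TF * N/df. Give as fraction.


TF * (N/df)
= 10 * (188/154)
= 10 * 94/77
= 940/77

940/77


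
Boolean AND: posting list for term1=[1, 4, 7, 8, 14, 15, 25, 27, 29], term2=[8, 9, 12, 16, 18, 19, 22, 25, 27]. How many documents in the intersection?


Boolean AND: find intersection of posting lists
term1 docs: [1, 4, 7, 8, 14, 15, 25, 27, 29]
term2 docs: [8, 9, 12, 16, 18, 19, 22, 25, 27]
Intersection: [8, 25, 27]
|intersection| = 3

3


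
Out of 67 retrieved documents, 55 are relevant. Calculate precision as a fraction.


Precision = relevant_retrieved / total_retrieved
= 55 / 67
= 55 / (55 + 12)
= 55/67

55/67


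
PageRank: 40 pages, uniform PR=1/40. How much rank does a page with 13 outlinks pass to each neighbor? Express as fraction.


Initial PR = 1/40 = 1/40
Outlinks = 13
Contribution per link = PR / outlinks
= 1/40 / 13
= 1/520

1/520


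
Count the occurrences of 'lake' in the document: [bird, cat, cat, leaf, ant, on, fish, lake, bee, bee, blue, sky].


Document has 12 words
Scanning for 'lake':
Found at positions: [7]
Count = 1

1


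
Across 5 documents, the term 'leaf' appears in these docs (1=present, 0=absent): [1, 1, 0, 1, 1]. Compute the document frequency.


Checking each document for 'leaf':
Doc 1: present
Doc 2: present
Doc 3: absent
Doc 4: present
Doc 5: present
df = sum of presences = 1 + 1 + 0 + 1 + 1 = 4

4


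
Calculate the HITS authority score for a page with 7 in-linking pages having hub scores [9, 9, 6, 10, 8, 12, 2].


Authority = sum of hub scores of in-linkers
In-link 1: hub score = 9
In-link 2: hub score = 9
In-link 3: hub score = 6
In-link 4: hub score = 10
In-link 5: hub score = 8
In-link 6: hub score = 12
In-link 7: hub score = 2
Authority = 9 + 9 + 6 + 10 + 8 + 12 + 2 = 56

56


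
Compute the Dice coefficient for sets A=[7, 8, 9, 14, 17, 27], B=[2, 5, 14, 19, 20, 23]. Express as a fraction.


A intersect B = [14]
|A intersect B| = 1
|A| = 6, |B| = 6
Dice = 2*1 / (6+6)
= 2 / 12 = 1/6

1/6


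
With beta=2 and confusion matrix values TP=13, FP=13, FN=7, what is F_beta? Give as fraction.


P = TP/(TP+FP) = 13/26 = 1/2
R = TP/(TP+FN) = 13/20 = 13/20
beta^2 = 2^2 = 4
(1 + beta^2) = 5
Numerator = (1+beta^2)*P*R = 13/8
Denominator = beta^2*P + R = 2 + 13/20 = 53/20
F_beta = 65/106

65/106


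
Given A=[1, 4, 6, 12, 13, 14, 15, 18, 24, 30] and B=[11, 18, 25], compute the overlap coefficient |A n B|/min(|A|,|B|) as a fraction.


A intersect B = [18]
|A intersect B| = 1
min(|A|, |B|) = min(10, 3) = 3
Overlap = 1 / 3 = 1/3

1/3


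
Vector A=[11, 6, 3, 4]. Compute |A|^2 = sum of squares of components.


|A|^2 = sum of squared components
A[0]^2 = 11^2 = 121
A[1]^2 = 6^2 = 36
A[2]^2 = 3^2 = 9
A[3]^2 = 4^2 = 16
Sum = 121 + 36 + 9 + 16 = 182

182


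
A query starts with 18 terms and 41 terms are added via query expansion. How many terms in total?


Original terms: 18
Expansion terms: 41
Total = 18 + 41 = 59

59


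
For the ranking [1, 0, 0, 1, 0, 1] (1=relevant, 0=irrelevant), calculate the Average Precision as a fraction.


Computing P@k for each relevant position:
Position 1: relevant, P@1 = 1/1 = 1
Position 2: not relevant
Position 3: not relevant
Position 4: relevant, P@4 = 2/4 = 1/2
Position 5: not relevant
Position 6: relevant, P@6 = 3/6 = 1/2
Sum of P@k = 1 + 1/2 + 1/2 = 2
AP = 2 / 3 = 2/3

2/3


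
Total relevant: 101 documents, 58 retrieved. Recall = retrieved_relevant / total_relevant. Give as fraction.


Recall = retrieved_relevant / total_relevant
= 58 / 101
= 58 / (58 + 43)
= 58/101

58/101


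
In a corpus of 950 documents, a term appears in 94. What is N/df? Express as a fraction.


IDF ratio = N / df
= 950 / 94
= 475/47

475/47


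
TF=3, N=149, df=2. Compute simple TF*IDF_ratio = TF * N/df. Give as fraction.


TF * (N/df)
= 3 * (149/2)
= 3 * 149/2
= 447/2

447/2


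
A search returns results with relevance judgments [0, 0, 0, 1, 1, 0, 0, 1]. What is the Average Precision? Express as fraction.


Computing P@k for each relevant position:
Position 1: not relevant
Position 2: not relevant
Position 3: not relevant
Position 4: relevant, P@4 = 1/4 = 1/4
Position 5: relevant, P@5 = 2/5 = 2/5
Position 6: not relevant
Position 7: not relevant
Position 8: relevant, P@8 = 3/8 = 3/8
Sum of P@k = 1/4 + 2/5 + 3/8 = 41/40
AP = 41/40 / 3 = 41/120

41/120


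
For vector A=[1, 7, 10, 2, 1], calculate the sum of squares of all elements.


|A|^2 = sum of squared components
A[0]^2 = 1^2 = 1
A[1]^2 = 7^2 = 49
A[2]^2 = 10^2 = 100
A[3]^2 = 2^2 = 4
A[4]^2 = 1^2 = 1
Sum = 1 + 49 + 100 + 4 + 1 = 155

155


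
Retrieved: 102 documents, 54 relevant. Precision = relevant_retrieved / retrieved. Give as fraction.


Precision = relevant_retrieved / total_retrieved
= 54 / 102
= 54 / (54 + 48)
= 9/17

9/17


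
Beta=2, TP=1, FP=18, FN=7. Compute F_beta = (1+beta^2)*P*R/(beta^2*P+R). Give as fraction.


P = TP/(TP+FP) = 1/19 = 1/19
R = TP/(TP+FN) = 1/8 = 1/8
beta^2 = 2^2 = 4
(1 + beta^2) = 5
Numerator = (1+beta^2)*P*R = 5/152
Denominator = beta^2*P + R = 4/19 + 1/8 = 51/152
F_beta = 5/51

5/51


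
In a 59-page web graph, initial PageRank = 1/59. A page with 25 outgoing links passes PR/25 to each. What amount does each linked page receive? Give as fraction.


Initial PR = 1/59 = 1/59
Outlinks = 25
Contribution per link = PR / outlinks
= 1/59 / 25
= 1/1475

1/1475


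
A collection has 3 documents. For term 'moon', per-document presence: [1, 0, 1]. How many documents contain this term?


Checking each document for 'moon':
Doc 1: present
Doc 2: absent
Doc 3: present
df = sum of presences = 1 + 0 + 1 = 2

2


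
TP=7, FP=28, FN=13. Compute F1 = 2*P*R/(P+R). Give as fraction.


F1 = 2 * P * R / (P + R)
P = TP/(TP+FP) = 7/35 = 1/5
R = TP/(TP+FN) = 7/20 = 7/20
2 * P * R = 2 * 1/5 * 7/20 = 7/50
P + R = 1/5 + 7/20 = 11/20
F1 = 7/50 / 11/20 = 14/55

14/55


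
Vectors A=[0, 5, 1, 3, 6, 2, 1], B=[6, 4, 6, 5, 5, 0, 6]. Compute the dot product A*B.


Dot product = sum of element-wise products
A[0]*B[0] = 0*6 = 0
A[1]*B[1] = 5*4 = 20
A[2]*B[2] = 1*6 = 6
A[3]*B[3] = 3*5 = 15
A[4]*B[4] = 6*5 = 30
A[5]*B[5] = 2*0 = 0
A[6]*B[6] = 1*6 = 6
Sum = 0 + 20 + 6 + 15 + 30 + 0 + 6 = 77

77


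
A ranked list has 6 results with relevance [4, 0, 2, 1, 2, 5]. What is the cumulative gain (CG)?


Cumulative Gain = sum of relevance scores
Position 1: rel=4, running sum=4
Position 2: rel=0, running sum=4
Position 3: rel=2, running sum=6
Position 4: rel=1, running sum=7
Position 5: rel=2, running sum=9
Position 6: rel=5, running sum=14
CG = 14

14


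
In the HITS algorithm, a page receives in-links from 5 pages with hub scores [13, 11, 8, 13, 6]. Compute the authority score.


Authority = sum of hub scores of in-linkers
In-link 1: hub score = 13
In-link 2: hub score = 11
In-link 3: hub score = 8
In-link 4: hub score = 13
In-link 5: hub score = 6
Authority = 13 + 11 + 8 + 13 + 6 = 51

51


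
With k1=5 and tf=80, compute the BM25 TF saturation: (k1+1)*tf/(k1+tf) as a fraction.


BM25 TF component = (k1+1)*tf / (k1+tf)
k1 = 5, tf = 80
Numerator = (5+1)*80 = 480
Denominator = 5 + 80 = 85
= 480/85 = 96/17

96/17


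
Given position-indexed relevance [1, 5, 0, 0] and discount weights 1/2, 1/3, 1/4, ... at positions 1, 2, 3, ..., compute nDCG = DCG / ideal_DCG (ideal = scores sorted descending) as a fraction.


Position discount weights w_i = 1/(i+1) for i=1..4:
Weights = [1/2, 1/3, 1/4, 1/5]
Actual relevance: [1, 5, 0, 0]
DCG = 1/2 + 5/3 + 0/4 + 0/5 = 13/6
Ideal relevance (sorted desc): [5, 1, 0, 0]
Ideal DCG = 5/2 + 1/3 + 0/4 + 0/5 = 17/6
nDCG = DCG / ideal_DCG = 13/6 / 17/6 = 13/17

13/17


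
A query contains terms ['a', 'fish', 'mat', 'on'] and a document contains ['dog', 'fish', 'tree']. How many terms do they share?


Query terms: ['a', 'fish', 'mat', 'on']
Document terms: ['dog', 'fish', 'tree']
Common terms: ['fish']
Overlap count = 1

1


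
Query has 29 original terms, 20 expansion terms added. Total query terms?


Original terms: 29
Expansion terms: 20
Total = 29 + 20 = 49

49


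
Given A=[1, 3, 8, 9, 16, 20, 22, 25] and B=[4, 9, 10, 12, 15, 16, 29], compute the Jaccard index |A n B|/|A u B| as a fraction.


A intersect B = [9, 16]
|A intersect B| = 2
A union B = [1, 3, 4, 8, 9, 10, 12, 15, 16, 20, 22, 25, 29]
|A union B| = 13
Jaccard = 2/13 = 2/13

2/13


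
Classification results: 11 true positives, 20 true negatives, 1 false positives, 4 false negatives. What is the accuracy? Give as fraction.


Accuracy = (TP + TN) / (TP + TN + FP + FN)
TP + TN = 11 + 20 = 31
Total = 11 + 20 + 1 + 4 = 36
Accuracy = 31 / 36 = 31/36

31/36


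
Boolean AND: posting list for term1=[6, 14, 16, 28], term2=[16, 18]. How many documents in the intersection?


Boolean AND: find intersection of posting lists
term1 docs: [6, 14, 16, 28]
term2 docs: [16, 18]
Intersection: [16]
|intersection| = 1

1


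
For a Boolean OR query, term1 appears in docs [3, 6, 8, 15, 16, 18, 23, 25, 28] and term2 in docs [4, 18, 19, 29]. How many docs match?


Boolean OR: find union of posting lists
term1 docs: [3, 6, 8, 15, 16, 18, 23, 25, 28]
term2 docs: [4, 18, 19, 29]
Union: [3, 4, 6, 8, 15, 16, 18, 19, 23, 25, 28, 29]
|union| = 12

12


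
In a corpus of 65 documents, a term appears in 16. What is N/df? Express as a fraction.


IDF ratio = N / df
= 65 / 16
= 65/16

65/16


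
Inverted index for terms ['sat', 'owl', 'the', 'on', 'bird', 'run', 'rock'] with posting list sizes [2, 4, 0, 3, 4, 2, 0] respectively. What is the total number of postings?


Summing posting list sizes:
'sat': 2 postings
'owl': 4 postings
'the': 0 postings
'on': 3 postings
'bird': 4 postings
'run': 2 postings
'rock': 0 postings
Total = 2 + 4 + 0 + 3 + 4 + 2 + 0 = 15

15


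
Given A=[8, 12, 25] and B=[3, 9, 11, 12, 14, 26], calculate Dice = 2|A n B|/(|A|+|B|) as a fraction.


A intersect B = [12]
|A intersect B| = 1
|A| = 3, |B| = 6
Dice = 2*1 / (3+6)
= 2 / 9 = 2/9

2/9


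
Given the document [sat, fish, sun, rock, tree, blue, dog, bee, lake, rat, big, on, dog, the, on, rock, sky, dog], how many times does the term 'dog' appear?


Document has 18 words
Scanning for 'dog':
Found at positions: [6, 12, 17]
Count = 3

3


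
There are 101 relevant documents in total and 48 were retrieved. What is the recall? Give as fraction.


Recall = retrieved_relevant / total_relevant
= 48 / 101
= 48 / (48 + 53)
= 48/101

48/101


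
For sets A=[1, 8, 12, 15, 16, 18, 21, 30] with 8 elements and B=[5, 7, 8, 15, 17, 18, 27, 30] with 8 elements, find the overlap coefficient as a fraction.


A intersect B = [8, 15, 18, 30]
|A intersect B| = 4
min(|A|, |B|) = min(8, 8) = 8
Overlap = 4 / 8 = 1/2

1/2


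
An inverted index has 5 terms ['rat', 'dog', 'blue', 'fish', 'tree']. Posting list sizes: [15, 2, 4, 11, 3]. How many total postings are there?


Summing posting list sizes:
'rat': 15 postings
'dog': 2 postings
'blue': 4 postings
'fish': 11 postings
'tree': 3 postings
Total = 15 + 2 + 4 + 11 + 3 = 35

35


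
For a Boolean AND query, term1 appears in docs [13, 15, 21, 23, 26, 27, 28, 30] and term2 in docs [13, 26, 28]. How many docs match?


Boolean AND: find intersection of posting lists
term1 docs: [13, 15, 21, 23, 26, 27, 28, 30]
term2 docs: [13, 26, 28]
Intersection: [13, 26, 28]
|intersection| = 3

3


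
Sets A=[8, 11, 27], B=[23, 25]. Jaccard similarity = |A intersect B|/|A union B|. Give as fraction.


A intersect B = []
|A intersect B| = 0
A union B = [8, 11, 23, 25, 27]
|A union B| = 5
Jaccard = 0/5 = 0

0


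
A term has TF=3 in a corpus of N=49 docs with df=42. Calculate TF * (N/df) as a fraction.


TF * (N/df)
= 3 * (49/42)
= 3 * 7/6
= 7/2

7/2


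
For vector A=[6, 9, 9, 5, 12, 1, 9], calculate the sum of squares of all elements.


|A|^2 = sum of squared components
A[0]^2 = 6^2 = 36
A[1]^2 = 9^2 = 81
A[2]^2 = 9^2 = 81
A[3]^2 = 5^2 = 25
A[4]^2 = 12^2 = 144
A[5]^2 = 1^2 = 1
A[6]^2 = 9^2 = 81
Sum = 36 + 81 + 81 + 25 + 144 + 1 + 81 = 449

449


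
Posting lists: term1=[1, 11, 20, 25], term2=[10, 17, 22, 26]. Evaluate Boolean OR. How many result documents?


Boolean OR: find union of posting lists
term1 docs: [1, 11, 20, 25]
term2 docs: [10, 17, 22, 26]
Union: [1, 10, 11, 17, 20, 22, 25, 26]
|union| = 8

8


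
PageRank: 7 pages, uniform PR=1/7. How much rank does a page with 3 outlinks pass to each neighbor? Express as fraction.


Initial PR = 1/7 = 1/7
Outlinks = 3
Contribution per link = PR / outlinks
= 1/7 / 3
= 1/21

1/21


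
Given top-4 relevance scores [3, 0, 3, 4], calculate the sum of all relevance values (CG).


Cumulative Gain = sum of relevance scores
Position 1: rel=3, running sum=3
Position 2: rel=0, running sum=3
Position 3: rel=3, running sum=6
Position 4: rel=4, running sum=10
CG = 10

10


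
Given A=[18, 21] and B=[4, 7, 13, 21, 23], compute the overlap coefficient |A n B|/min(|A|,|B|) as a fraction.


A intersect B = [21]
|A intersect B| = 1
min(|A|, |B|) = min(2, 5) = 2
Overlap = 1 / 2 = 1/2

1/2


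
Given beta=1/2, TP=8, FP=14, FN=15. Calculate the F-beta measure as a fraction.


P = TP/(TP+FP) = 8/22 = 4/11
R = TP/(TP+FN) = 8/23 = 8/23
beta^2 = 1/2^2 = 1/4
(1 + beta^2) = 5/4
Numerator = (1+beta^2)*P*R = 40/253
Denominator = beta^2*P + R = 1/11 + 8/23 = 111/253
F_beta = 40/111

40/111


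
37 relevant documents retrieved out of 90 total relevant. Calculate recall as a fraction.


Recall = retrieved_relevant / total_relevant
= 37 / 90
= 37 / (37 + 53)
= 37/90

37/90


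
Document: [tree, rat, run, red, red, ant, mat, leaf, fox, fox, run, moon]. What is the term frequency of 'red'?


Document has 12 words
Scanning for 'red':
Found at positions: [3, 4]
Count = 2

2


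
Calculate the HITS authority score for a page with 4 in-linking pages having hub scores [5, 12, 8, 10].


Authority = sum of hub scores of in-linkers
In-link 1: hub score = 5
In-link 2: hub score = 12
In-link 3: hub score = 8
In-link 4: hub score = 10
Authority = 5 + 12 + 8 + 10 = 35

35


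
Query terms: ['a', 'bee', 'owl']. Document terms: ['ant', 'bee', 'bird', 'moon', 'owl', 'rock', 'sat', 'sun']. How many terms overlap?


Query terms: ['a', 'bee', 'owl']
Document terms: ['ant', 'bee', 'bird', 'moon', 'owl', 'rock', 'sat', 'sun']
Common terms: ['bee', 'owl']
Overlap count = 2

2


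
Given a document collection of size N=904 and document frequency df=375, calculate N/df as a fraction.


IDF ratio = N / df
= 904 / 375
= 904/375

904/375


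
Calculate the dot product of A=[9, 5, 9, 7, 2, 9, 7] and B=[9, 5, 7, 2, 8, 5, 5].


Dot product = sum of element-wise products
A[0]*B[0] = 9*9 = 81
A[1]*B[1] = 5*5 = 25
A[2]*B[2] = 9*7 = 63
A[3]*B[3] = 7*2 = 14
A[4]*B[4] = 2*8 = 16
A[5]*B[5] = 9*5 = 45
A[6]*B[6] = 7*5 = 35
Sum = 81 + 25 + 63 + 14 + 16 + 45 + 35 = 279

279


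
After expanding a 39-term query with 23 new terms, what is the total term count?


Original terms: 39
Expansion terms: 23
Total = 39 + 23 = 62

62


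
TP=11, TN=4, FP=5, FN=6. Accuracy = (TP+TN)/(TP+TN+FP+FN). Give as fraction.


Accuracy = (TP + TN) / (TP + TN + FP + FN)
TP + TN = 11 + 4 = 15
Total = 11 + 4 + 5 + 6 = 26
Accuracy = 15 / 26 = 15/26

15/26


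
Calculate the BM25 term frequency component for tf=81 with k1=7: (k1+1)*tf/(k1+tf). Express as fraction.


BM25 TF component = (k1+1)*tf / (k1+tf)
k1 = 7, tf = 81
Numerator = (7+1)*81 = 648
Denominator = 7 + 81 = 88
= 648/88 = 81/11

81/11


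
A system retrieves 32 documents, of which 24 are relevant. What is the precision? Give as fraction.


Precision = relevant_retrieved / total_retrieved
= 24 / 32
= 24 / (24 + 8)
= 3/4

3/4


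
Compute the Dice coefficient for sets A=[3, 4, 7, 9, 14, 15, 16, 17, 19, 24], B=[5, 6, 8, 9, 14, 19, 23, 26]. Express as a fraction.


A intersect B = [9, 14, 19]
|A intersect B| = 3
|A| = 10, |B| = 8
Dice = 2*3 / (10+8)
= 6 / 18 = 1/3

1/3


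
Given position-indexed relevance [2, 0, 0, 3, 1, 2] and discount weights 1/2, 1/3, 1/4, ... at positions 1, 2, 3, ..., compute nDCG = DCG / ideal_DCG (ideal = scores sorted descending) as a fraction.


Position discount weights w_i = 1/(i+1) for i=1..6:
Weights = [1/2, 1/3, 1/4, 1/5, 1/6, 1/7]
Actual relevance: [2, 0, 0, 3, 1, 2]
DCG = 2/2 + 0/3 + 0/4 + 3/5 + 1/6 + 2/7 = 431/210
Ideal relevance (sorted desc): [3, 2, 2, 1, 0, 0]
Ideal DCG = 3/2 + 2/3 + 2/4 + 1/5 + 0/6 + 0/7 = 43/15
nDCG = DCG / ideal_DCG = 431/210 / 43/15 = 431/602

431/602


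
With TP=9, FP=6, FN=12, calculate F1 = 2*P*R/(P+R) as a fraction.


F1 = 2 * P * R / (P + R)
P = TP/(TP+FP) = 9/15 = 3/5
R = TP/(TP+FN) = 9/21 = 3/7
2 * P * R = 2 * 3/5 * 3/7 = 18/35
P + R = 3/5 + 3/7 = 36/35
F1 = 18/35 / 36/35 = 1/2

1/2


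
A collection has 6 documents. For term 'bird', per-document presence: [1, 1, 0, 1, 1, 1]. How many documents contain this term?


Checking each document for 'bird':
Doc 1: present
Doc 2: present
Doc 3: absent
Doc 4: present
Doc 5: present
Doc 6: present
df = sum of presences = 1 + 1 + 0 + 1 + 1 + 1 = 5

5


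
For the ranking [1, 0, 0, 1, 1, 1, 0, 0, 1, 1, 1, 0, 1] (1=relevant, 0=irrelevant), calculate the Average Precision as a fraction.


Computing P@k for each relevant position:
Position 1: relevant, P@1 = 1/1 = 1
Position 2: not relevant
Position 3: not relevant
Position 4: relevant, P@4 = 2/4 = 1/2
Position 5: relevant, P@5 = 3/5 = 3/5
Position 6: relevant, P@6 = 4/6 = 2/3
Position 7: not relevant
Position 8: not relevant
Position 9: relevant, P@9 = 5/9 = 5/9
Position 10: relevant, P@10 = 6/10 = 3/5
Position 11: relevant, P@11 = 7/11 = 7/11
Position 12: not relevant
Position 13: relevant, P@13 = 8/13 = 8/13
Sum of P@k = 1 + 1/2 + 3/5 + 2/3 + 5/9 + 3/5 + 7/11 + 8/13 = 66589/12870
AP = 66589/12870 / 8 = 66589/102960

66589/102960


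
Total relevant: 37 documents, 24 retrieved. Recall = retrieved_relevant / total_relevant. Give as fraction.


Recall = retrieved_relevant / total_relevant
= 24 / 37
= 24 / (24 + 13)
= 24/37

24/37


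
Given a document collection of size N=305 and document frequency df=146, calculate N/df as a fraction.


IDF ratio = N / df
= 305 / 146
= 305/146

305/146


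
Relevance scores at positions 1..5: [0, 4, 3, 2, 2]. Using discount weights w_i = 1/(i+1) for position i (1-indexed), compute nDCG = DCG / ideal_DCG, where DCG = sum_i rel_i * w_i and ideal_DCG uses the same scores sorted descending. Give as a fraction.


Position discount weights w_i = 1/(i+1) for i=1..5:
Weights = [1/2, 1/3, 1/4, 1/5, 1/6]
Actual relevance: [0, 4, 3, 2, 2]
DCG = 0/2 + 4/3 + 3/4 + 2/5 + 2/6 = 169/60
Ideal relevance (sorted desc): [4, 3, 2, 2, 0]
Ideal DCG = 4/2 + 3/3 + 2/4 + 2/5 + 0/6 = 39/10
nDCG = DCG / ideal_DCG = 169/60 / 39/10 = 13/18

13/18


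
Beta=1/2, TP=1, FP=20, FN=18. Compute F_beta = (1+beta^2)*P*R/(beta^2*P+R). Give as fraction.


P = TP/(TP+FP) = 1/21 = 1/21
R = TP/(TP+FN) = 1/19 = 1/19
beta^2 = 1/2^2 = 1/4
(1 + beta^2) = 5/4
Numerator = (1+beta^2)*P*R = 5/1596
Denominator = beta^2*P + R = 1/84 + 1/19 = 103/1596
F_beta = 5/103

5/103


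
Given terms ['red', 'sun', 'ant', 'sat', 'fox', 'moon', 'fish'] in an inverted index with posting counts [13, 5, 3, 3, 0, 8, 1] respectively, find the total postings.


Summing posting list sizes:
'red': 13 postings
'sun': 5 postings
'ant': 3 postings
'sat': 3 postings
'fox': 0 postings
'moon': 8 postings
'fish': 1 postings
Total = 13 + 5 + 3 + 3 + 0 + 8 + 1 = 33

33


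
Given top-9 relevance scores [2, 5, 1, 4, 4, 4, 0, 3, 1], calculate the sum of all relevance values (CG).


Cumulative Gain = sum of relevance scores
Position 1: rel=2, running sum=2
Position 2: rel=5, running sum=7
Position 3: rel=1, running sum=8
Position 4: rel=4, running sum=12
Position 5: rel=4, running sum=16
Position 6: rel=4, running sum=20
Position 7: rel=0, running sum=20
Position 8: rel=3, running sum=23
Position 9: rel=1, running sum=24
CG = 24

24


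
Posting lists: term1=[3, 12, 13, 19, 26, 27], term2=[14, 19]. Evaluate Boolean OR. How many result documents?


Boolean OR: find union of posting lists
term1 docs: [3, 12, 13, 19, 26, 27]
term2 docs: [14, 19]
Union: [3, 12, 13, 14, 19, 26, 27]
|union| = 7

7


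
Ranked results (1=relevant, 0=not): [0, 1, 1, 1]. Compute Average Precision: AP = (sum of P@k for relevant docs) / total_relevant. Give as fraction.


Computing P@k for each relevant position:
Position 1: not relevant
Position 2: relevant, P@2 = 1/2 = 1/2
Position 3: relevant, P@3 = 2/3 = 2/3
Position 4: relevant, P@4 = 3/4 = 3/4
Sum of P@k = 1/2 + 2/3 + 3/4 = 23/12
AP = 23/12 / 3 = 23/36

23/36


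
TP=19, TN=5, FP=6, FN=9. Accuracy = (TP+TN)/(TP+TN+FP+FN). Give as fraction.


Accuracy = (TP + TN) / (TP + TN + FP + FN)
TP + TN = 19 + 5 = 24
Total = 19 + 5 + 6 + 9 = 39
Accuracy = 24 / 39 = 8/13

8/13


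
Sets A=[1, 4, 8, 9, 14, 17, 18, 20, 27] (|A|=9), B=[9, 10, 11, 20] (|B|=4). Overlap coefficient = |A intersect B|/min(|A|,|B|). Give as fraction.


A intersect B = [9, 20]
|A intersect B| = 2
min(|A|, |B|) = min(9, 4) = 4
Overlap = 2 / 4 = 1/2

1/2


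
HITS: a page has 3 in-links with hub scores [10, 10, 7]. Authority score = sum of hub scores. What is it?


Authority = sum of hub scores of in-linkers
In-link 1: hub score = 10
In-link 2: hub score = 10
In-link 3: hub score = 7
Authority = 10 + 10 + 7 = 27

27


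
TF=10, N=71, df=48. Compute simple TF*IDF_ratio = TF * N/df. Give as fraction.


TF * (N/df)
= 10 * (71/48)
= 10 * 71/48
= 355/24

355/24


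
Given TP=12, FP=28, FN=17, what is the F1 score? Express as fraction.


F1 = 2 * P * R / (P + R)
P = TP/(TP+FP) = 12/40 = 3/10
R = TP/(TP+FN) = 12/29 = 12/29
2 * P * R = 2 * 3/10 * 12/29 = 36/145
P + R = 3/10 + 12/29 = 207/290
F1 = 36/145 / 207/290 = 8/23

8/23


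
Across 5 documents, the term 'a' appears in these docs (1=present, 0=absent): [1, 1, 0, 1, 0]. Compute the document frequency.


Checking each document for 'a':
Doc 1: present
Doc 2: present
Doc 3: absent
Doc 4: present
Doc 5: absent
df = sum of presences = 1 + 1 + 0 + 1 + 0 = 3

3


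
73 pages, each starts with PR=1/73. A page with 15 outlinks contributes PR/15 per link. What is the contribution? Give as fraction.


Initial PR = 1/73 = 1/73
Outlinks = 15
Contribution per link = PR / outlinks
= 1/73 / 15
= 1/1095

1/1095


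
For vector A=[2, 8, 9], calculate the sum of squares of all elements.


|A|^2 = sum of squared components
A[0]^2 = 2^2 = 4
A[1]^2 = 8^2 = 64
A[2]^2 = 9^2 = 81
Sum = 4 + 64 + 81 = 149

149


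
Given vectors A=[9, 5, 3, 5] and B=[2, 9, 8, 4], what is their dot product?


Dot product = sum of element-wise products
A[0]*B[0] = 9*2 = 18
A[1]*B[1] = 5*9 = 45
A[2]*B[2] = 3*8 = 24
A[3]*B[3] = 5*4 = 20
Sum = 18 + 45 + 24 + 20 = 107

107


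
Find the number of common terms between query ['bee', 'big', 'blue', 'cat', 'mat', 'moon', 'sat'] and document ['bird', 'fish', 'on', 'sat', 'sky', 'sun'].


Query terms: ['bee', 'big', 'blue', 'cat', 'mat', 'moon', 'sat']
Document terms: ['bird', 'fish', 'on', 'sat', 'sky', 'sun']
Common terms: ['sat']
Overlap count = 1

1


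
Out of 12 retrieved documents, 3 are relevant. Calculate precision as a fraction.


Precision = relevant_retrieved / total_retrieved
= 3 / 12
= 3 / (3 + 9)
= 1/4

1/4


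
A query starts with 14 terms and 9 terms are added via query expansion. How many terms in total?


Original terms: 14
Expansion terms: 9
Total = 14 + 9 = 23

23


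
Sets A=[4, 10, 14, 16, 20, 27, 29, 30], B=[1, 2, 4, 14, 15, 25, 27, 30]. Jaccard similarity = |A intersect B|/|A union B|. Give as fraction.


A intersect B = [4, 14, 27, 30]
|A intersect B| = 4
A union B = [1, 2, 4, 10, 14, 15, 16, 20, 25, 27, 29, 30]
|A union B| = 12
Jaccard = 4/12 = 1/3

1/3


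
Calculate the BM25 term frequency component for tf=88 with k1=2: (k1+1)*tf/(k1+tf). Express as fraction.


BM25 TF component = (k1+1)*tf / (k1+tf)
k1 = 2, tf = 88
Numerator = (2+1)*88 = 264
Denominator = 2 + 88 = 90
= 264/90 = 44/15

44/15


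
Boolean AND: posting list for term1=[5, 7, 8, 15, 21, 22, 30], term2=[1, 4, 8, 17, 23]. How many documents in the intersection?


Boolean AND: find intersection of posting lists
term1 docs: [5, 7, 8, 15, 21, 22, 30]
term2 docs: [1, 4, 8, 17, 23]
Intersection: [8]
|intersection| = 1

1


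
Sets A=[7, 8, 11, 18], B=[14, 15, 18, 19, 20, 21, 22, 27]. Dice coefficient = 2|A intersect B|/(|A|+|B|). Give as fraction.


A intersect B = [18]
|A intersect B| = 1
|A| = 4, |B| = 8
Dice = 2*1 / (4+8)
= 2 / 12 = 1/6

1/6


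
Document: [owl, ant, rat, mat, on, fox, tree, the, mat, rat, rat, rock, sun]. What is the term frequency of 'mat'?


Document has 13 words
Scanning for 'mat':
Found at positions: [3, 8]
Count = 2

2


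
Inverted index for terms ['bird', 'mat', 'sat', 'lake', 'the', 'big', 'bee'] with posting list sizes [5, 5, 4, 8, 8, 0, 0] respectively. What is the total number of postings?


Summing posting list sizes:
'bird': 5 postings
'mat': 5 postings
'sat': 4 postings
'lake': 8 postings
'the': 8 postings
'big': 0 postings
'bee': 0 postings
Total = 5 + 5 + 4 + 8 + 8 + 0 + 0 = 30

30


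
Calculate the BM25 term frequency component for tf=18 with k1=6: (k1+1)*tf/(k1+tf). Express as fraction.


BM25 TF component = (k1+1)*tf / (k1+tf)
k1 = 6, tf = 18
Numerator = (6+1)*18 = 126
Denominator = 6 + 18 = 24
= 126/24 = 21/4

21/4


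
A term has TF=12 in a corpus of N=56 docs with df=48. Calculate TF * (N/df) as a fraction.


TF * (N/df)
= 12 * (56/48)
= 12 * 7/6
= 14

14


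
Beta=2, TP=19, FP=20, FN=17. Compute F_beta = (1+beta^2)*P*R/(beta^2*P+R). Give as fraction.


P = TP/(TP+FP) = 19/39 = 19/39
R = TP/(TP+FN) = 19/36 = 19/36
beta^2 = 2^2 = 4
(1 + beta^2) = 5
Numerator = (1+beta^2)*P*R = 1805/1404
Denominator = beta^2*P + R = 76/39 + 19/36 = 1159/468
F_beta = 95/183

95/183


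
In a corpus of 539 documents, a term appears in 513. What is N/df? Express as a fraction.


IDF ratio = N / df
= 539 / 513
= 539/513

539/513


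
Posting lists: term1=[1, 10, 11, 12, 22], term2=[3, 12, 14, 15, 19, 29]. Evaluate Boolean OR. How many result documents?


Boolean OR: find union of posting lists
term1 docs: [1, 10, 11, 12, 22]
term2 docs: [3, 12, 14, 15, 19, 29]
Union: [1, 3, 10, 11, 12, 14, 15, 19, 22, 29]
|union| = 10

10


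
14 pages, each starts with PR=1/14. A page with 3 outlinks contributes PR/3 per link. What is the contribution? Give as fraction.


Initial PR = 1/14 = 1/14
Outlinks = 3
Contribution per link = PR / outlinks
= 1/14 / 3
= 1/42

1/42


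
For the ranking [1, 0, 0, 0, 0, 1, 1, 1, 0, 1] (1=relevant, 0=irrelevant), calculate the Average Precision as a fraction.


Computing P@k for each relevant position:
Position 1: relevant, P@1 = 1/1 = 1
Position 2: not relevant
Position 3: not relevant
Position 4: not relevant
Position 5: not relevant
Position 6: relevant, P@6 = 2/6 = 1/3
Position 7: relevant, P@7 = 3/7 = 3/7
Position 8: relevant, P@8 = 4/8 = 1/2
Position 9: not relevant
Position 10: relevant, P@10 = 5/10 = 1/2
Sum of P@k = 1 + 1/3 + 3/7 + 1/2 + 1/2 = 58/21
AP = 58/21 / 5 = 58/105

58/105


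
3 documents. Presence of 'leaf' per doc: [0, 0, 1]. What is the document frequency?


Checking each document for 'leaf':
Doc 1: absent
Doc 2: absent
Doc 3: present
df = sum of presences = 0 + 0 + 1 = 1

1
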